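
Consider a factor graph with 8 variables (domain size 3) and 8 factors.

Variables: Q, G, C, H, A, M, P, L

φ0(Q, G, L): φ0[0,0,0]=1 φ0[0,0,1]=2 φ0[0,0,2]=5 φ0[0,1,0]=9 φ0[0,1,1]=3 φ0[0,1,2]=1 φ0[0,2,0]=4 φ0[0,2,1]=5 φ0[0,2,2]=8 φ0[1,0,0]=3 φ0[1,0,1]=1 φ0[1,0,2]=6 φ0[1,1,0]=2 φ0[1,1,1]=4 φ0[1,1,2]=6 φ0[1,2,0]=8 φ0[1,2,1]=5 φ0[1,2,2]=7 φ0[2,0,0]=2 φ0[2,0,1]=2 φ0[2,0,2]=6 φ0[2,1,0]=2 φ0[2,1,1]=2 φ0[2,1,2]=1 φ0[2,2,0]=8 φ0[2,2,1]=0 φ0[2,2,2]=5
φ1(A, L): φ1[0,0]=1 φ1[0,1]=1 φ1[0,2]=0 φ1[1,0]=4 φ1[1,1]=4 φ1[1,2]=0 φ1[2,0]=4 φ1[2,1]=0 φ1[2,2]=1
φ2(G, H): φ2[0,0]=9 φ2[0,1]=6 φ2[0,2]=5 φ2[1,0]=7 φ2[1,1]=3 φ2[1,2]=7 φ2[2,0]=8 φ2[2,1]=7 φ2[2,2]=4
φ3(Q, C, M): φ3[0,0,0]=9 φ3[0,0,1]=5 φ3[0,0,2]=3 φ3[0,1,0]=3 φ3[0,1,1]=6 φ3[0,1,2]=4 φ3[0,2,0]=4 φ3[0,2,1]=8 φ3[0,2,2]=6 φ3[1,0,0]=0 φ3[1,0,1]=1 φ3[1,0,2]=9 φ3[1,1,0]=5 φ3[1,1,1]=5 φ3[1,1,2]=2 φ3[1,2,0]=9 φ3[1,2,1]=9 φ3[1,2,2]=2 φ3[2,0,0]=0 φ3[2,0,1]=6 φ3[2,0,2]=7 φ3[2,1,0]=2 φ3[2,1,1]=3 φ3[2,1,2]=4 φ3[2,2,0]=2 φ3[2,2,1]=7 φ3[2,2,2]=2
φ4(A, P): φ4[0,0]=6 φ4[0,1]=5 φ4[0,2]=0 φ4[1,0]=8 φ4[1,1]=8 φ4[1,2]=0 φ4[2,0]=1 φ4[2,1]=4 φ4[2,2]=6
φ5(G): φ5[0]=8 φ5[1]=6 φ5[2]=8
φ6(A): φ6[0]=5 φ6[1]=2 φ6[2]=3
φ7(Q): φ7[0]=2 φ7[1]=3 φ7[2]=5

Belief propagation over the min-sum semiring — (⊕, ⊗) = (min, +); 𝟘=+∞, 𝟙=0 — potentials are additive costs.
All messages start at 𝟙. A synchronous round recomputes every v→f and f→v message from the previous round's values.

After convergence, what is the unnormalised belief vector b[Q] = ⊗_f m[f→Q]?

init: all messages = 𝟙 over 3 values
r1 m[φ0→Q] = [1, 1, 0]
r1 m[φ0→G] = [1, 1, 0]
r1 m[φ0→L] = [1, 0, 1]
r1 m[φ1→A] = [0, 0, 0]
r1 m[φ1→L] = [1, 0, 0]
r1 m[φ2→G] = [5, 3, 4]
r1 m[φ2→H] = [7, 3, 4]
r1 m[φ3→Q] = [3, 0, 0]
r1 m[φ3→C] = [0, 2, 2]
r1 m[φ3→M] = [0, 1, 2]
r1 m[φ4→A] = [0, 0, 1]
r1 m[φ4→P] = [1, 4, 0]
r1 m[φ5→G] = [8, 6, 8]
r1 m[φ6→A] = [5, 2, 3]
r1 m[φ7→Q] = [2, 3, 5]
r1 m[Q→φ0] = [0, 0, 0]
r1 m[Q→φ3] = [0, 0, 0]
r1 m[Q→φ7] = [0, 0, 0]
r1 m[G→φ0] = [0, 0, 0]
r1 m[G→φ2] = [0, 0, 0]
r1 m[G→φ5] = [0, 0, 0]
r1 m[C→φ3] = [0, 0, 0]
r1 m[H→φ2] = [0, 0, 0]
r1 m[A→φ1] = [0, 0, 0]
r1 m[A→φ4] = [0, 0, 0]
r1 m[A→φ6] = [0, 0, 0]
r1 m[M→φ3] = [0, 0, 0]
r1 m[P→φ4] = [0, 0, 0]
r1 m[L→φ0] = [0, 0, 0]
r1 m[L→φ1] = [0, 0, 0]
r2 m[φ0→Q] = [1, 1, 0]
r2 m[φ0→G] = [1, 1, 0]
r2 m[φ0→L] = [1, 0, 1]
r2 m[φ1→A] = [0, 0, 0]
r2 m[φ1→L] = [1, 0, 0]
r2 m[φ2→G] = [5, 3, 4]
r2 m[φ2→H] = [7, 3, 4]
r2 m[φ3→Q] = [3, 0, 0]
r2 m[φ3→C] = [0, 2, 2]
r2 m[φ3→M] = [0, 1, 2]
r2 m[φ4→A] = [0, 0, 1]
r2 m[φ4→P] = [1, 4, 0]
r2 m[φ5→G] = [8, 6, 8]
r2 m[φ6→A] = [5, 2, 3]
r2 m[φ7→Q] = [2, 3, 5]
r2 m[Q→φ0] = [5, 3, 5]
r2 m[Q→φ3] = [3, 4, 5]
r2 m[Q→φ7] = [4, 1, 0]
r2 m[G→φ0] = [13, 9, 12]
r2 m[G→φ2] = [9, 7, 8]
r2 m[G→φ5] = [6, 4, 4]
r2 m[C→φ3] = [0, 0, 0]
r2 m[H→φ2] = [0, 0, 0]
r2 m[A→φ1] = [5, 2, 4]
r2 m[A→φ4] = [5, 2, 3]
r2 m[A→φ6] = [0, 0, 1]
r2 m[M→φ3] = [0, 0, 0]
r2 m[P→φ4] = [0, 0, 0]
r2 m[L→φ0] = [1, 0, 0]
r2 m[L→φ1] = [1, 0, 1]
r3 m[φ0→Q] = [10, 12, 10]
r3 m[φ0→G] = [4, 6, 5]
r3 m[φ0→L] = [14, 16, 15]
r3 m[φ1→A] = [1, 1, 0]
r3 m[φ1→L] = [6, 4, 2]
r3 m[φ2→G] = [5, 3, 4]
r3 m[φ2→H] = [14, 10, 12]
r3 m[φ3→Q] = [3, 0, 0]
r3 m[φ3→C] = [4, 6, 6]
r3 m[φ3→M] = [4, 5, 6]
r3 m[φ4→A] = [0, 0, 1]
r3 m[φ4→P] = [4, 7, 2]
r3 m[φ5→G] = [8, 6, 8]
r3 m[φ6→A] = [5, 2, 3]
r3 m[φ7→Q] = [2, 3, 5]
r3 m[Q→φ0] = [5, 3, 5]
r3 m[Q→φ3] = [3, 4, 5]
r3 m[Q→φ7] = [4, 1, 0]
r3 m[G→φ0] = [13, 9, 12]
r3 m[G→φ2] = [9, 7, 8]
r3 m[G→φ5] = [6, 4, 4]
r3 m[C→φ3] = [0, 0, 0]
r3 m[H→φ2] = [0, 0, 0]
r3 m[A→φ1] = [5, 2, 4]
r3 m[A→φ4] = [5, 2, 3]
r3 m[A→φ6] = [0, 0, 1]
r3 m[M→φ3] = [0, 0, 0]
r3 m[P→φ4] = [0, 0, 0]
r3 m[L→φ0] = [1, 0, 0]
r3 m[L→φ1] = [1, 0, 1]
r4 m[φ0→Q] = [10, 12, 10]
r4 m[φ0→G] = [4, 6, 5]
r4 m[φ0→L] = [14, 16, 15]
r4 m[φ1→A] = [1, 1, 0]
r4 m[φ1→L] = [6, 4, 2]
r4 m[φ2→G] = [5, 3, 4]
r4 m[φ2→H] = [14, 10, 12]
r4 m[φ3→Q] = [3, 0, 0]
r4 m[φ3→C] = [4, 6, 6]
r4 m[φ3→M] = [4, 5, 6]
r4 m[φ4→A] = [0, 0, 1]
r4 m[φ4→P] = [4, 7, 2]
r4 m[φ5→G] = [8, 6, 8]
r4 m[φ6→A] = [5, 2, 3]
r4 m[φ7→Q] = [2, 3, 5]
r4 m[Q→φ0] = [5, 3, 5]
r4 m[Q→φ3] = [12, 15, 15]
r4 m[Q→φ7] = [13, 12, 10]
r4 m[G→φ0] = [13, 9, 12]
r4 m[G→φ2] = [12, 12, 13]
r4 m[G→φ5] = [9, 9, 9]
r4 m[C→φ3] = [0, 0, 0]
r4 m[H→φ2] = [0, 0, 0]
r4 m[A→φ1] = [5, 2, 4]
r4 m[A→φ4] = [6, 3, 3]
r4 m[A→φ6] = [1, 1, 1]
r4 m[M→φ3] = [0, 0, 0]
r4 m[P→φ4] = [0, 0, 0]
r4 m[L→φ0] = [6, 4, 2]
r4 m[L→φ1] = [14, 16, 15]
r5 m[φ0→Q] = [12, 17, 12]
r5 m[φ0→G] = [8, 8, 9]
r5 m[φ0→L] = [14, 16, 15]
r5 m[φ1→A] = [15, 15, 16]
r5 m[φ1→L] = [6, 4, 2]
r5 m[φ2→G] = [5, 3, 4]
r5 m[φ2→H] = [19, 15, 17]
r5 m[φ3→Q] = [3, 0, 0]
r5 m[φ3→C] = [15, 15, 16]
r5 m[φ3→M] = [15, 16, 15]
r5 m[φ4→A] = [0, 0, 1]
r5 m[φ4→P] = [4, 7, 3]
r5 m[φ5→G] = [8, 6, 8]
r5 m[φ6→A] = [5, 2, 3]
r5 m[φ7→Q] = [2, 3, 5]
r5 m[Q→φ0] = [5, 3, 5]
r5 m[Q→φ3] = [12, 15, 15]
r5 m[Q→φ7] = [13, 12, 10]
r5 m[G→φ0] = [13, 9, 12]
r5 m[G→φ2] = [12, 12, 13]
r5 m[G→φ5] = [9, 9, 9]
r5 m[C→φ3] = [0, 0, 0]
r5 m[H→φ2] = [0, 0, 0]
r5 m[A→φ1] = [5, 2, 4]
r5 m[A→φ4] = [6, 3, 3]
r5 m[A→φ6] = [1, 1, 1]
r5 m[M→φ3] = [0, 0, 0]
r5 m[P→φ4] = [0, 0, 0]
r5 m[L→φ0] = [6, 4, 2]
r5 m[L→φ1] = [14, 16, 15]
r6 m[φ0→Q] = [12, 17, 12]
r6 m[φ0→G] = [8, 8, 9]
r6 m[φ0→L] = [14, 16, 15]
r6 m[φ1→A] = [15, 15, 16]
r6 m[φ1→L] = [6, 4, 2]
r6 m[φ2→G] = [5, 3, 4]
r6 m[φ2→H] = [19, 15, 17]
r6 m[φ3→Q] = [3, 0, 0]
r6 m[φ3→C] = [15, 15, 16]
r6 m[φ3→M] = [15, 16, 15]
r6 m[φ4→A] = [0, 0, 1]
r6 m[φ4→P] = [4, 7, 3]
r6 m[φ5→G] = [8, 6, 8]
r6 m[φ6→A] = [5, 2, 3]
r6 m[φ7→Q] = [2, 3, 5]
r6 m[Q→φ0] = [5, 3, 5]
r6 m[Q→φ3] = [14, 20, 17]
r6 m[Q→φ7] = [15, 17, 12]
r6 m[G→φ0] = [13, 9, 12]
r6 m[G→φ2] = [16, 14, 17]
r6 m[G→φ5] = [13, 11, 13]
r6 m[C→φ3] = [0, 0, 0]
r6 m[H→φ2] = [0, 0, 0]
r6 m[A→φ1] = [5, 2, 4]
r6 m[A→φ4] = [20, 17, 19]
r6 m[A→φ6] = [15, 15, 17]
r6 m[M→φ3] = [0, 0, 0]
r6 m[P→φ4] = [0, 0, 0]
r6 m[L→φ0] = [6, 4, 2]
r6 m[L→φ1] = [14, 16, 15]
r7 m[φ0→Q] = [12, 17, 12]
r7 m[φ0→G] = [8, 8, 9]
r7 m[φ0→L] = [14, 16, 15]
r7 m[φ1→A] = [15, 15, 16]
r7 m[φ1→L] = [6, 4, 2]
r7 m[φ2→G] = [5, 3, 4]
r7 m[φ2→H] = [21, 17, 21]
r7 m[φ3→Q] = [3, 0, 0]
r7 m[φ3→C] = [17, 17, 18]
r7 m[φ3→M] = [17, 19, 17]
r7 m[φ4→A] = [0, 0, 1]
r7 m[φ4→P] = [20, 23, 17]
r7 m[φ5→G] = [8, 6, 8]
r7 m[φ6→A] = [5, 2, 3]
r7 m[φ7→Q] = [2, 3, 5]
r7 m[Q→φ0] = [5, 3, 5]
r7 m[Q→φ3] = [14, 20, 17]
r7 m[Q→φ7] = [15, 17, 12]
r7 m[G→φ0] = [13, 9, 12]
r7 m[G→φ2] = [16, 14, 17]
r7 m[G→φ5] = [13, 11, 13]
r7 m[C→φ3] = [0, 0, 0]
r7 m[H→φ2] = [0, 0, 0]
r7 m[A→φ1] = [5, 2, 4]
r7 m[A→φ4] = [20, 17, 19]
r7 m[A→φ6] = [15, 15, 17]
r7 m[M→φ3] = [0, 0, 0]
r7 m[P→φ4] = [0, 0, 0]
r7 m[L→φ0] = [6, 4, 2]
r7 m[L→φ1] = [14, 16, 15]
r8 m[φ0→Q] = [12, 17, 12]
r8 m[φ0→G] = [8, 8, 9]
r8 m[φ0→L] = [14, 16, 15]
r8 m[φ1→A] = [15, 15, 16]
r8 m[φ1→L] = [6, 4, 2]
r8 m[φ2→G] = [5, 3, 4]
r8 m[φ2→H] = [21, 17, 21]
r8 m[φ3→Q] = [3, 0, 0]
r8 m[φ3→C] = [17, 17, 18]
r8 m[φ3→M] = [17, 19, 17]
r8 m[φ4→A] = [0, 0, 1]
r8 m[φ4→P] = [20, 23, 17]
r8 m[φ5→G] = [8, 6, 8]
r8 m[φ6→A] = [5, 2, 3]
r8 m[φ7→Q] = [2, 3, 5]
r8 m[Q→φ0] = [5, 3, 5]
r8 m[Q→φ3] = [14, 20, 17]
r8 m[Q→φ7] = [15, 17, 12]
r8 m[G→φ0] = [13, 9, 12]
r8 m[G→φ2] = [16, 14, 17]
r8 m[G→φ5] = [13, 11, 13]
r8 m[C→φ3] = [0, 0, 0]
r8 m[H→φ2] = [0, 0, 0]
r8 m[A→φ1] = [5, 2, 4]
r8 m[A→φ4] = [20, 17, 19]
r8 m[A→φ6] = [15, 15, 17]
r8 m[M→φ3] = [0, 0, 0]
r8 m[P→φ4] = [0, 0, 0]
r8 m[L→φ0] = [6, 4, 2]
r8 m[L→φ1] = [14, 16, 15]
fixed point reached at round 8
b[Q] = ⊗ incoming = [17, 20, 17]

b[Q] = [17, 20, 17]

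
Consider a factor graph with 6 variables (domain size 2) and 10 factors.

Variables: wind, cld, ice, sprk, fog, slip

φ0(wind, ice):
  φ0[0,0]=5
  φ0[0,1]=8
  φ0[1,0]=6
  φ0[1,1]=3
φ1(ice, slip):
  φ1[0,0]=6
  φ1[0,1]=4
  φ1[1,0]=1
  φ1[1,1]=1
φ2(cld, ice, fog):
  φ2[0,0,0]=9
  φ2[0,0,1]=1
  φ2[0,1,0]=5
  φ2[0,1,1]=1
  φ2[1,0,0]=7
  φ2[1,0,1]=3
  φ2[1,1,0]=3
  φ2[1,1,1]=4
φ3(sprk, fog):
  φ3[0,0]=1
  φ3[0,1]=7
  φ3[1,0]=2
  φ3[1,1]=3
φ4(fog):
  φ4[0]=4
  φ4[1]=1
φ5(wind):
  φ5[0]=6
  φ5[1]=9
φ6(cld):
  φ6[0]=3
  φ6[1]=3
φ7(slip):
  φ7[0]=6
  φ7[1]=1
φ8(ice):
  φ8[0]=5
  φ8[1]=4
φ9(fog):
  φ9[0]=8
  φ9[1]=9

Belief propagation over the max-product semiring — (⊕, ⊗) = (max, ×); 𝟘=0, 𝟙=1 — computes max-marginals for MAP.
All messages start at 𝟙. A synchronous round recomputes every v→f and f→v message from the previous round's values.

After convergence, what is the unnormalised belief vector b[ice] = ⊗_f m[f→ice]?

b[ice] = [16796160, 1105920]

init: all messages = 𝟙 over 2 values
r1 m[φ0→wind] = [8, 6]
r1 m[φ0→ice] = [6, 8]
r1 m[φ1→ice] = [6, 1]
r1 m[φ1→slip] = [6, 4]
r1 m[φ2→cld] = [9, 7]
r1 m[φ2→ice] = [9, 5]
r1 m[φ2→fog] = [9, 4]
r1 m[φ3→sprk] = [7, 3]
r1 m[φ3→fog] = [2, 7]
r1 m[φ4→fog] = [4, 1]
r1 m[φ5→wind] = [6, 9]
r1 m[φ6→cld] = [3, 3]
r1 m[φ7→slip] = [6, 1]
r1 m[φ8→ice] = [5, 4]
r1 m[φ9→fog] = [8, 9]
r1 m[wind→φ0] = [1, 1]
r1 m[wind→φ5] = [1, 1]
r1 m[cld→φ2] = [1, 1]
r1 m[cld→φ6] = [1, 1]
r1 m[ice→φ0] = [1, 1]
r1 m[ice→φ1] = [1, 1]
r1 m[ice→φ2] = [1, 1]
r1 m[ice→φ8] = [1, 1]
r1 m[sprk→φ3] = [1, 1]
r1 m[fog→φ2] = [1, 1]
r1 m[fog→φ3] = [1, 1]
r1 m[fog→φ4] = [1, 1]
r1 m[fog→φ9] = [1, 1]
r1 m[slip→φ1] = [1, 1]
r1 m[slip→φ7] = [1, 1]
r2 m[φ0→wind] = [8, 6]
r2 m[φ0→ice] = [6, 8]
r2 m[φ1→ice] = [6, 1]
r2 m[φ1→slip] = [6, 4]
r2 m[φ2→cld] = [9, 7]
r2 m[φ2→ice] = [9, 5]
r2 m[φ2→fog] = [9, 4]
r2 m[φ3→sprk] = [7, 3]
r2 m[φ3→fog] = [2, 7]
r2 m[φ4→fog] = [4, 1]
r2 m[φ5→wind] = [6, 9]
r2 m[φ6→cld] = [3, 3]
r2 m[φ7→slip] = [6, 1]
r2 m[φ8→ice] = [5, 4]
r2 m[φ9→fog] = [8, 9]
r2 m[wind→φ0] = [6, 9]
r2 m[wind→φ5] = [8, 6]
r2 m[cld→φ2] = [3, 3]
r2 m[cld→φ6] = [9, 7]
r2 m[ice→φ0] = [270, 20]
r2 m[ice→φ1] = [270, 160]
r2 m[ice→φ2] = [180, 32]
r2 m[ice→φ8] = [324, 40]
r2 m[sprk→φ3] = [1, 1]
r2 m[fog→φ2] = [64, 63]
r2 m[fog→φ3] = [288, 36]
r2 m[fog→φ4] = [144, 252]
r2 m[fog→φ9] = [72, 28]
r2 m[slip→φ1] = [6, 1]
r2 m[slip→φ7] = [6, 4]
r3 m[φ0→wind] = [1350, 1620]
r3 m[φ0→ice] = [54, 48]
r3 m[φ1→ice] = [36, 6]
r3 m[φ1→slip] = [1620, 1080]
r3 m[φ2→cld] = [103680, 80640]
r3 m[φ2→ice] = [1728, 960]
r3 m[φ2→fog] = [4860, 1620]
r3 m[φ3→sprk] = [288, 576]
r3 m[φ3→fog] = [2, 7]
r3 m[φ4→fog] = [4, 1]
r3 m[φ5→wind] = [6, 9]
r3 m[φ6→cld] = [3, 3]
r3 m[φ7→slip] = [6, 1]
r3 m[φ8→ice] = [5, 4]
r3 m[φ9→fog] = [8, 9]
r3 m[wind→φ0] = [6, 9]
r3 m[wind→φ5] = [8, 6]
r3 m[cld→φ2] = [3, 3]
r3 m[cld→φ6] = [9, 7]
r3 m[ice→φ0] = [270, 20]
r3 m[ice→φ1] = [270, 160]
r3 m[ice→φ2] = [180, 32]
r3 m[ice→φ8] = [324, 40]
r3 m[sprk→φ3] = [1, 1]
r3 m[fog→φ2] = [64, 63]
r3 m[fog→φ3] = [288, 36]
r3 m[fog→φ4] = [144, 252]
r3 m[fog→φ9] = [72, 28]
r3 m[slip→φ1] = [6, 1]
r3 m[slip→φ7] = [6, 4]
r4 m[φ0→wind] = [1350, 1620]
r4 m[φ0→ice] = [54, 48]
r4 m[φ1→ice] = [36, 6]
r4 m[φ1→slip] = [1620, 1080]
r4 m[φ2→cld] = [103680, 80640]
r4 m[φ2→ice] = [1728, 960]
r4 m[φ2→fog] = [4860, 1620]
r4 m[φ3→sprk] = [288, 576]
r4 m[φ3→fog] = [2, 7]
r4 m[φ4→fog] = [4, 1]
r4 m[φ5→wind] = [6, 9]
r4 m[φ6→cld] = [3, 3]
r4 m[φ7→slip] = [6, 1]
r4 m[φ8→ice] = [5, 4]
r4 m[φ9→fog] = [8, 9]
r4 m[wind→φ0] = [6, 9]
r4 m[wind→φ5] = [1350, 1620]
r4 m[cld→φ2] = [3, 3]
r4 m[cld→φ6] = [103680, 80640]
r4 m[ice→φ0] = [311040, 23040]
r4 m[ice→φ1] = [466560, 184320]
r4 m[ice→φ2] = [9720, 1152]
r4 m[ice→φ8] = [3359232, 276480]
r4 m[sprk→φ3] = [1, 1]
r4 m[fog→φ2] = [64, 63]
r4 m[fog→φ3] = [155520, 14580]
r4 m[fog→φ4] = [77760, 102060]
r4 m[fog→φ9] = [38880, 11340]
r4 m[slip→φ1] = [6, 1]
r4 m[slip→φ7] = [1620, 1080]
r5 m[φ0→wind] = [1555200, 1866240]
r5 m[φ0→ice] = [54, 48]
r5 m[φ1→ice] = [36, 6]
r5 m[φ1→slip] = [2799360, 1866240]
r5 m[φ2→cld] = [5598720, 4354560]
r5 m[φ2→ice] = [1728, 960]
r5 m[φ2→fog] = [262440, 87480]
r5 m[φ3→sprk] = [155520, 311040]
r5 m[φ3→fog] = [2, 7]
r5 m[φ4→fog] = [4, 1]
r5 m[φ5→wind] = [6, 9]
r5 m[φ6→cld] = [3, 3]
r5 m[φ7→slip] = [6, 1]
r5 m[φ8→ice] = [5, 4]
r5 m[φ9→fog] = [8, 9]
r5 m[wind→φ0] = [6, 9]
r5 m[wind→φ5] = [1350, 1620]
r5 m[cld→φ2] = [3, 3]
r5 m[cld→φ6] = [103680, 80640]
r5 m[ice→φ0] = [311040, 23040]
r5 m[ice→φ1] = [466560, 184320]
r5 m[ice→φ2] = [9720, 1152]
r5 m[ice→φ8] = [3359232, 276480]
r5 m[sprk→φ3] = [1, 1]
r5 m[fog→φ2] = [64, 63]
r5 m[fog→φ3] = [155520, 14580]
r5 m[fog→φ4] = [77760, 102060]
r5 m[fog→φ9] = [38880, 11340]
r5 m[slip→φ1] = [6, 1]
r5 m[slip→φ7] = [1620, 1080]
r6 m[φ0→wind] = [1555200, 1866240]
r6 m[φ0→ice] = [54, 48]
r6 m[φ1→ice] = [36, 6]
r6 m[φ1→slip] = [2799360, 1866240]
r6 m[φ2→cld] = [5598720, 4354560]
r6 m[φ2→ice] = [1728, 960]
r6 m[φ2→fog] = [262440, 87480]
r6 m[φ3→sprk] = [155520, 311040]
r6 m[φ3→fog] = [2, 7]
r6 m[φ4→fog] = [4, 1]
r6 m[φ5→wind] = [6, 9]
r6 m[φ6→cld] = [3, 3]
r6 m[φ7→slip] = [6, 1]
r6 m[φ8→ice] = [5, 4]
r6 m[φ9→fog] = [8, 9]
r6 m[wind→φ0] = [6, 9]
r6 m[wind→φ5] = [1555200, 1866240]
r6 m[cld→φ2] = [3, 3]
r6 m[cld→φ6] = [5598720, 4354560]
r6 m[ice→φ0] = [311040, 23040]
r6 m[ice→φ1] = [466560, 184320]
r6 m[ice→φ2] = [9720, 1152]
r6 m[ice→φ8] = [3359232, 276480]
r6 m[sprk→φ3] = [1, 1]
r6 m[fog→φ2] = [64, 63]
r6 m[fog→φ3] = [8398080, 787320]
r6 m[fog→φ4] = [4199040, 5511240]
r6 m[fog→φ9] = [2099520, 612360]
r6 m[slip→φ1] = [6, 1]
r6 m[slip→φ7] = [2799360, 1866240]
r7 m[φ0→wind] = [1555200, 1866240]
r7 m[φ0→ice] = [54, 48]
r7 m[φ1→ice] = [36, 6]
r7 m[φ1→slip] = [2799360, 1866240]
r7 m[φ2→cld] = [5598720, 4354560]
r7 m[φ2→ice] = [1728, 960]
r7 m[φ2→fog] = [262440, 87480]
r7 m[φ3→sprk] = [8398080, 16796160]
r7 m[φ3→fog] = [2, 7]
r7 m[φ4→fog] = [4, 1]
r7 m[φ5→wind] = [6, 9]
r7 m[φ6→cld] = [3, 3]
r7 m[φ7→slip] = [6, 1]
r7 m[φ8→ice] = [5, 4]
r7 m[φ9→fog] = [8, 9]
r7 m[wind→φ0] = [6, 9]
r7 m[wind→φ5] = [1555200, 1866240]
r7 m[cld→φ2] = [3, 3]
r7 m[cld→φ6] = [5598720, 4354560]
r7 m[ice→φ0] = [311040, 23040]
r7 m[ice→φ1] = [466560, 184320]
r7 m[ice→φ2] = [9720, 1152]
r7 m[ice→φ8] = [3359232, 276480]
r7 m[sprk→φ3] = [1, 1]
r7 m[fog→φ2] = [64, 63]
r7 m[fog→φ3] = [8398080, 787320]
r7 m[fog→φ4] = [4199040, 5511240]
r7 m[fog→φ9] = [2099520, 612360]
r7 m[slip→φ1] = [6, 1]
r7 m[slip→φ7] = [2799360, 1866240]
r8 m[φ0→wind] = [1555200, 1866240]
r8 m[φ0→ice] = [54, 48]
r8 m[φ1→ice] = [36, 6]
r8 m[φ1→slip] = [2799360, 1866240]
r8 m[φ2→cld] = [5598720, 4354560]
r8 m[φ2→ice] = [1728, 960]
r8 m[φ2→fog] = [262440, 87480]
r8 m[φ3→sprk] = [8398080, 16796160]
r8 m[φ3→fog] = [2, 7]
r8 m[φ4→fog] = [4, 1]
r8 m[φ5→wind] = [6, 9]
r8 m[φ6→cld] = [3, 3]
r8 m[φ7→slip] = [6, 1]
r8 m[φ8→ice] = [5, 4]
r8 m[φ9→fog] = [8, 9]
r8 m[wind→φ0] = [6, 9]
r8 m[wind→φ5] = [1555200, 1866240]
r8 m[cld→φ2] = [3, 3]
r8 m[cld→φ6] = [5598720, 4354560]
r8 m[ice→φ0] = [311040, 23040]
r8 m[ice→φ1] = [466560, 184320]
r8 m[ice→φ2] = [9720, 1152]
r8 m[ice→φ8] = [3359232, 276480]
r8 m[sprk→φ3] = [1, 1]
r8 m[fog→φ2] = [64, 63]
r8 m[fog→φ3] = [8398080, 787320]
r8 m[fog→φ4] = [4199040, 5511240]
r8 m[fog→φ9] = [2099520, 612360]
r8 m[slip→φ1] = [6, 1]
r8 m[slip→φ7] = [2799360, 1866240]
fixed point reached at round 8
b[ice] = ⊗ incoming = [16796160, 1105920]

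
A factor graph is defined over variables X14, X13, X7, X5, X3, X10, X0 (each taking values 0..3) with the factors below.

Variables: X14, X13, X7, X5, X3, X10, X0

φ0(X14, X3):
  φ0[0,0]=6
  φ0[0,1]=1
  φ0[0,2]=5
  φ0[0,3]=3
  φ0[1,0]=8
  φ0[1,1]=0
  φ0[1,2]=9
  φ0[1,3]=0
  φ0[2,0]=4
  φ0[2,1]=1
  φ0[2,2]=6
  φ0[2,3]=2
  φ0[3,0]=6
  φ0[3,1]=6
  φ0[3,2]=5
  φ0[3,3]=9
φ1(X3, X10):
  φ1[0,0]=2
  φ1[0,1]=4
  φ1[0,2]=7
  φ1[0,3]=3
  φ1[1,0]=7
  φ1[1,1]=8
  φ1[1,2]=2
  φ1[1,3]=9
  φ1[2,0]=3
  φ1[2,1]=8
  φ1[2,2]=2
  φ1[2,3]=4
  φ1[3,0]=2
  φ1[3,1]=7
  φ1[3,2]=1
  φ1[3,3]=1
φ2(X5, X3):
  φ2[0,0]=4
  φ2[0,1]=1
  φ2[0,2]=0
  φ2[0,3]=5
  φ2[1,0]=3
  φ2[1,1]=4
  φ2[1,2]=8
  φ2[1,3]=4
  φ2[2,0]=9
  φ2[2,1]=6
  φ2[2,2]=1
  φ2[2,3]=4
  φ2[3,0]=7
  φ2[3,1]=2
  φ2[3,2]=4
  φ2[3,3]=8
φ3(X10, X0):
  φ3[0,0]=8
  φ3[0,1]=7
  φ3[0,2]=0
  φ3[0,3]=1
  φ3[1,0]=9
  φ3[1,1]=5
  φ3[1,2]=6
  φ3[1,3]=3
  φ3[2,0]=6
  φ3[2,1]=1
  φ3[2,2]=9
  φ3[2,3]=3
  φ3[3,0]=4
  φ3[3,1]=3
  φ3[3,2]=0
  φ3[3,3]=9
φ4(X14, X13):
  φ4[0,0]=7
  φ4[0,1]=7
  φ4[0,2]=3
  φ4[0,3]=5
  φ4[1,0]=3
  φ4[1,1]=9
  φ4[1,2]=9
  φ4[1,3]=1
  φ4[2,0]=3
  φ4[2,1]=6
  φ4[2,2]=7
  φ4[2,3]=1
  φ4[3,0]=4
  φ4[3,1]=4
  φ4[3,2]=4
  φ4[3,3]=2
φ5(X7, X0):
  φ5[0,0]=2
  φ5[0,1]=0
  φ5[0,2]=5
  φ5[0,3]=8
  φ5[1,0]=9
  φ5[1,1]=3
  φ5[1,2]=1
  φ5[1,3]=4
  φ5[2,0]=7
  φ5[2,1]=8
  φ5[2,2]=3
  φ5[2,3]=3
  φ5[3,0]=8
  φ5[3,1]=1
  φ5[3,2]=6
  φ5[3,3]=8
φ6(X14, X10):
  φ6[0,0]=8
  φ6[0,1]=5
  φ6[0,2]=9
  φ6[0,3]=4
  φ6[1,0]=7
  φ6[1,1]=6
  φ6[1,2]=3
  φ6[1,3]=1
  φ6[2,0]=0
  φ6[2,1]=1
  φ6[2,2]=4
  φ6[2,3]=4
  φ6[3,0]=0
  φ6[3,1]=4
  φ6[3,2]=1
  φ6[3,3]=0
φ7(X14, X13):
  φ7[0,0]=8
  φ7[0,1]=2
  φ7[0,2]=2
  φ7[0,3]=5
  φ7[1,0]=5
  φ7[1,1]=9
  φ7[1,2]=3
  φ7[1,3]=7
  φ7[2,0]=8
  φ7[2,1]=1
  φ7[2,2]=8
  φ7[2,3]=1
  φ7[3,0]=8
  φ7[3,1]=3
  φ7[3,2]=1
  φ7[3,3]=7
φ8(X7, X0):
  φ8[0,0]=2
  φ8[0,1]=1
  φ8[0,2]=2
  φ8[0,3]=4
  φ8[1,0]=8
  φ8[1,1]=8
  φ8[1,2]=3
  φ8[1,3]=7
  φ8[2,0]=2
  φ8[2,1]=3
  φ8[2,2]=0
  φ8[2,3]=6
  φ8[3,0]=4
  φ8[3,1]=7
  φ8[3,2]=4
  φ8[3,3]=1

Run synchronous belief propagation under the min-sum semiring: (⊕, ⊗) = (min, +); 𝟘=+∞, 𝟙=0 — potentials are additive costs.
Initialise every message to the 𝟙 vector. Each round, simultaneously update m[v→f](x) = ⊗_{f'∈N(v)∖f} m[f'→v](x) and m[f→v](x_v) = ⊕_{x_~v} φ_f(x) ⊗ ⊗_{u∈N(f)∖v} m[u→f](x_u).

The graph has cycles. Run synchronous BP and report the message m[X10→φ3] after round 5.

message @ round 5 = [9, 13, 10, 10]

init: all messages = 𝟙 over 4 values
r1 m[φ0→X14] = [1, 0, 1, 5]
r1 m[φ0→X3] = [4, 0, 5, 0]
r1 m[φ1→X3] = [2, 2, 2, 1]
r1 m[φ1→X10] = [2, 4, 1, 1]
r1 m[φ2→X5] = [0, 3, 1, 2]
r1 m[φ2→X3] = [3, 1, 0, 4]
r1 m[φ3→X10] = [0, 3, 1, 0]
r1 m[φ3→X0] = [4, 1, 0, 1]
r1 m[φ4→X14] = [3, 1, 1, 2]
r1 m[φ4→X13] = [3, 4, 3, 1]
r1 m[φ5→X7] = [0, 1, 3, 1]
r1 m[φ5→X0] = [2, 0, 1, 3]
r1 m[φ6→X14] = [4, 1, 0, 0]
r1 m[φ6→X10] = [0, 1, 1, 0]
r1 m[φ7→X14] = [2, 3, 1, 1]
r1 m[φ7→X13] = [5, 1, 1, 1]
r1 m[φ8→X7] = [1, 3, 0, 1]
r1 m[φ8→X0] = [2, 1, 0, 1]
r1 m[X14→φ0] = [0, 0, 0, 0]
r1 m[X14→φ4] = [0, 0, 0, 0]
r1 m[X14→φ6] = [0, 0, 0, 0]
r1 m[X14→φ7] = [0, 0, 0, 0]
r1 m[X13→φ4] = [0, 0, 0, 0]
r1 m[X13→φ7] = [0, 0, 0, 0]
r1 m[X7→φ5] = [0, 0, 0, 0]
r1 m[X7→φ8] = [0, 0, 0, 0]
r1 m[X5→φ2] = [0, 0, 0, 0]
r1 m[X3→φ0] = [0, 0, 0, 0]
r1 m[X3→φ1] = [0, 0, 0, 0]
r1 m[X3→φ2] = [0, 0, 0, 0]
r1 m[X10→φ1] = [0, 0, 0, 0]
r1 m[X10→φ3] = [0, 0, 0, 0]
r1 m[X10→φ6] = [0, 0, 0, 0]
r1 m[X0→φ3] = [0, 0, 0, 0]
r1 m[X0→φ5] = [0, 0, 0, 0]
r1 m[X0→φ8] = [0, 0, 0, 0]
r2 m[φ0→X14] = [1, 0, 1, 5]
r2 m[φ0→X3] = [4, 0, 5, 0]
r2 m[φ1→X3] = [2, 2, 2, 1]
r2 m[φ1→X10] = [2, 4, 1, 1]
r2 m[φ2→X5] = [0, 3, 1, 2]
r2 m[φ2→X3] = [3, 1, 0, 4]
r2 m[φ3→X10] = [0, 3, 1, 0]
r2 m[φ3→X0] = [4, 1, 0, 1]
r2 m[φ4→X14] = [3, 1, 1, 2]
r2 m[φ4→X13] = [3, 4, 3, 1]
r2 m[φ5→X7] = [0, 1, 3, 1]
r2 m[φ5→X0] = [2, 0, 1, 3]
r2 m[φ6→X14] = [4, 1, 0, 0]
r2 m[φ6→X10] = [0, 1, 1, 0]
r2 m[φ7→X14] = [2, 3, 1, 1]
r2 m[φ7→X13] = [5, 1, 1, 1]
r2 m[φ8→X7] = [1, 3, 0, 1]
r2 m[φ8→X0] = [2, 1, 0, 1]
r2 m[X14→φ0] = [9, 5, 2, 3]
r2 m[X14→φ4] = [7, 4, 2, 6]
r2 m[X14→φ6] = [6, 4, 3, 8]
r2 m[X14→φ7] = [8, 2, 2, 7]
r2 m[X13→φ4] = [5, 1, 1, 1]
r2 m[X13→φ7] = [3, 4, 3, 1]
r2 m[X7→φ5] = [1, 3, 0, 1]
r2 m[X7→φ8] = [0, 1, 3, 1]
r2 m[X5→φ2] = [0, 0, 0, 0]
r2 m[X3→φ0] = [5, 3, 2, 5]
r2 m[X3→φ1] = [7, 1, 5, 4]
r2 m[X3→φ2] = [6, 2, 7, 1]
r2 m[X10→φ1] = [0, 4, 2, 0]
r2 m[X10→φ3] = [2, 5, 2, 1]
r2 m[X10→φ6] = [2, 7, 2, 1]
r2 m[X0→φ3] = [4, 1, 1, 4]
r2 m[X0→φ5] = [6, 2, 0, 2]
r2 m[X0→φ8] = [6, 1, 1, 4]
r3 m[φ0→X14] = [4, 3, 4, 7]
r3 m[φ0→X3] = [6, 3, 8, 4]
r3 m[φ1→X3] = [2, 4, 3, 1]
r3 m[φ1→X10] = [6, 9, 3, 5]
r3 m[φ2→X5] = [3, 5, 5, 4]
r3 m[φ2→X3] = [3, 1, 0, 4]
r3 m[φ3→X10] = [1, 6, 2, 1]
r3 m[φ3→X0] = [5, 3, 1, 3]
r3 m[φ4→X14] = [4, 2, 2, 3]
r3 m[φ4→X13] = [5, 8, 9, 3]
r3 m[φ5→X7] = [2, 1, 3, 3]
r3 m[φ5→X0] = [3, 1, 3, 3]
r3 m[φ6→X14] = [5, 2, 2, 1]
r3 m[φ6→X10] = [3, 4, 7, 5]
r3 m[φ7→X14] = [5, 6, 2, 4]
r3 m[φ7→X13] = [7, 3, 5, 3]
r3 m[φ8→X7] = [2, 4, 1, 5]
r3 m[φ8→X0] = [2, 1, 2, 2]
r3 m[X14→φ0] = [9, 5, 2, 3]
r3 m[X14→φ4] = [7, 4, 2, 6]
r3 m[X14→φ6] = [6, 4, 3, 8]
r3 m[X14→φ7] = [8, 2, 2, 7]
r3 m[X13→φ4] = [5, 1, 1, 1]
r3 m[X13→φ7] = [3, 4, 3, 1]
r3 m[X7→φ5] = [1, 3, 0, 1]
r3 m[X7→φ8] = [0, 1, 3, 1]
r3 m[X5→φ2] = [0, 0, 0, 0]
r3 m[X3→φ0] = [5, 3, 2, 5]
r3 m[X3→φ1] = [7, 1, 5, 4]
r3 m[X3→φ2] = [6, 2, 7, 1]
r3 m[X10→φ1] = [0, 4, 2, 0]
r3 m[X10→φ3] = [2, 5, 2, 1]
r3 m[X10→φ6] = [2, 7, 2, 1]
r3 m[X0→φ3] = [4, 1, 1, 4]
r3 m[X0→φ5] = [6, 2, 0, 2]
r3 m[X0→φ8] = [6, 1, 1, 4]
r4 m[φ0→X14] = [4, 3, 4, 7]
r4 m[φ0→X3] = [6, 3, 8, 4]
r4 m[φ1→X3] = [2, 4, 3, 1]
r4 m[φ1→X10] = [6, 9, 3, 5]
r4 m[φ2→X5] = [3, 5, 5, 4]
r4 m[φ2→X3] = [3, 1, 0, 4]
r4 m[φ3→X10] = [1, 6, 2, 1]
r4 m[φ3→X0] = [5, 3, 1, 3]
r4 m[φ4→X14] = [4, 2, 2, 3]
r4 m[φ4→X13] = [5, 8, 9, 3]
r4 m[φ5→X7] = [2, 1, 3, 3]
r4 m[φ5→X0] = [3, 1, 3, 3]
r4 m[φ6→X14] = [5, 2, 2, 1]
r4 m[φ6→X10] = [3, 4, 7, 5]
r4 m[φ7→X14] = [5, 6, 2, 4]
r4 m[φ7→X13] = [7, 3, 5, 3]
r4 m[φ8→X7] = [2, 4, 1, 5]
r4 m[φ8→X0] = [2, 1, 2, 2]
r4 m[X14→φ0] = [14, 10, 6, 8]
r4 m[X14→φ4] = [14, 11, 8, 12]
r4 m[X14→φ6] = [13, 11, 8, 14]
r4 m[X14→φ7] = [13, 7, 8, 11]
r4 m[X13→φ4] = [7, 3, 5, 3]
r4 m[X13→φ7] = [5, 8, 9, 3]
r4 m[X7→φ5] = [2, 4, 1, 5]
r4 m[X7→φ8] = [2, 1, 3, 3]
r4 m[X5→φ2] = [0, 0, 0, 0]
r4 m[X3→φ0] = [5, 5, 3, 5]
r4 m[X3→φ1] = [9, 4, 8, 8]
r4 m[X3→φ2] = [8, 7, 11, 5]
r4 m[X10→φ1] = [4, 10, 9, 6]
r4 m[X10→φ3] = [9, 13, 10, 10]
r4 m[X10→φ6] = [7, 15, 5, 6]
r4 m[X0→φ3] = [5, 2, 5, 5]
r4 m[X0→φ5] = [7, 4, 3, 5]
r4 m[X0→φ8] = [8, 4, 4, 6]
r5 m[φ0→X14] = [6, 5, 6, 8]
r5 m[φ0→X3] = [10, 7, 12, 8]
r5 m[φ1→X3] = [6, 11, 7, 6]
r5 m[φ1→X10] = [10, 12, 6, 9]
r5 m[φ2→X5] = [8, 9, 9, 9]
r5 m[φ2→X3] = [3, 1, 0, 4]
r5 m[φ3→X10] = [5, 7, 3, 5]
r5 m[φ3→X0] = [14, 11, 9, 10]
r5 m[φ4→X14] = [8, 4, 4, 5]
r5 m[φ4→X13] = [11, 14, 15, 9]
r5 m[φ5→X7] = [4, 4, 6, 5]
r5 m[φ5→X0] = [4, 2, 4, 4]
r5 m[φ6→X14] = [10, 7, 7, 6]
r5 m[φ6→X10] = [8, 9, 12, 12]
r5 m[φ7→X14] = [8, 10, 4, 10]
r5 m[φ7→X13] = [12, 9, 10, 9]
r5 m[φ8→X7] = [5, 7, 4, 7]
r5 m[φ8→X0] = [4, 3, 3, 4]
r5 m[X14→φ0] = [14, 10, 6, 8]
r5 m[X14→φ4] = [14, 11, 8, 12]
r5 m[X14→φ6] = [13, 11, 8, 14]
r5 m[X14→φ7] = [13, 7, 8, 11]
r5 m[X13→φ4] = [7, 3, 5, 3]
r5 m[X13→φ7] = [5, 8, 9, 3]
r5 m[X7→φ5] = [2, 4, 1, 5]
r5 m[X7→φ8] = [2, 1, 3, 3]
r5 m[X5→φ2] = [0, 0, 0, 0]
r5 m[X3→φ0] = [5, 5, 3, 5]
r5 m[X3→φ1] = [9, 4, 8, 8]
r5 m[X3→φ2] = [8, 7, 11, 5]
r5 m[X10→φ1] = [4, 10, 9, 6]
r5 m[X10→φ3] = [9, 13, 10, 10]
r5 m[X10→φ6] = [7, 15, 5, 6]
r5 m[X0→φ3] = [5, 2, 5, 5]
r5 m[X0→φ5] = [7, 4, 3, 5]
r5 m[X0→φ8] = [8, 4, 4, 6]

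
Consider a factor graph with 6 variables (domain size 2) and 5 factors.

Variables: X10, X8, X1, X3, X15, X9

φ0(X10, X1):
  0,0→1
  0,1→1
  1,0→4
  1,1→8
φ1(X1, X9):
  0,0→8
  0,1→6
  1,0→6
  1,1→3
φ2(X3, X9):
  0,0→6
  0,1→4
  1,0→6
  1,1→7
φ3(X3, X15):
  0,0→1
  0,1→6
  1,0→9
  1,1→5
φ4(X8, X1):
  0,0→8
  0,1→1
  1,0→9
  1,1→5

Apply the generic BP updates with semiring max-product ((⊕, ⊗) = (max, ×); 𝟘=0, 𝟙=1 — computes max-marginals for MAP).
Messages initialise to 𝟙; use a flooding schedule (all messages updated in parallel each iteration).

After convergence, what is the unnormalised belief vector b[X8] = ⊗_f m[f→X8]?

b[X8] = [13824, 15552]

init: all messages = 𝟙 over 2 values
r1 m[φ0→X10] = [1, 8]
r1 m[φ0→X1] = [4, 8]
r1 m[φ1→X1] = [8, 6]
r1 m[φ1→X9] = [8, 6]
r1 m[φ2→X3] = [6, 7]
r1 m[φ2→X9] = [6, 7]
r1 m[φ3→X3] = [6, 9]
r1 m[φ3→X15] = [9, 6]
r1 m[φ4→X8] = [8, 9]
r1 m[φ4→X1] = [9, 5]
r1 m[X10→φ0] = [1, 1]
r1 m[X8→φ4] = [1, 1]
r1 m[X1→φ0] = [1, 1]
r1 m[X1→φ1] = [1, 1]
r1 m[X1→φ4] = [1, 1]
r1 m[X3→φ2] = [1, 1]
r1 m[X3→φ3] = [1, 1]
r1 m[X15→φ3] = [1, 1]
r1 m[X9→φ1] = [1, 1]
r1 m[X9→φ2] = [1, 1]
r2 m[φ0→X10] = [1, 8]
r2 m[φ0→X1] = [4, 8]
r2 m[φ1→X1] = [8, 6]
r2 m[φ1→X9] = [8, 6]
r2 m[φ2→X3] = [6, 7]
r2 m[φ2→X9] = [6, 7]
r2 m[φ3→X3] = [6, 9]
r2 m[φ3→X15] = [9, 6]
r2 m[φ4→X8] = [8, 9]
r2 m[φ4→X1] = [9, 5]
r2 m[X10→φ0] = [1, 1]
r2 m[X8→φ4] = [1, 1]
r2 m[X1→φ0] = [72, 30]
r2 m[X1→φ1] = [36, 40]
r2 m[X1→φ4] = [32, 48]
r2 m[X3→φ2] = [6, 9]
r2 m[X3→φ3] = [6, 7]
r2 m[X15→φ3] = [1, 1]
r2 m[X9→φ1] = [6, 7]
r2 m[X9→φ2] = [8, 6]
r3 m[φ0→X10] = [72, 288]
r3 m[φ0→X1] = [4, 8]
r3 m[φ1→X1] = [48, 36]
r3 m[φ1→X9] = [288, 216]
r3 m[φ2→X3] = [48, 48]
r3 m[φ2→X9] = [54, 63]
r3 m[φ3→X3] = [6, 9]
r3 m[φ3→X15] = [63, 36]
r3 m[φ4→X8] = [256, 288]
r3 m[φ4→X1] = [9, 5]
r3 m[X10→φ0] = [1, 1]
r3 m[X8→φ4] = [1, 1]
r3 m[X1→φ0] = [72, 30]
r3 m[X1→φ1] = [36, 40]
r3 m[X1→φ4] = [32, 48]
r3 m[X3→φ2] = [6, 9]
r3 m[X3→φ3] = [6, 7]
r3 m[X15→φ3] = [1, 1]
r3 m[X9→φ1] = [6, 7]
r3 m[X9→φ2] = [8, 6]
r4 m[φ0→X10] = [72, 288]
r4 m[φ0→X1] = [4, 8]
r4 m[φ1→X1] = [48, 36]
r4 m[φ1→X9] = [288, 216]
r4 m[φ2→X3] = [48, 48]
r4 m[φ2→X9] = [54, 63]
r4 m[φ3→X3] = [6, 9]
r4 m[φ3→X15] = [63, 36]
r4 m[φ4→X8] = [256, 288]
r4 m[φ4→X1] = [9, 5]
r4 m[X10→φ0] = [1, 1]
r4 m[X8→φ4] = [1, 1]
r4 m[X1→φ0] = [432, 180]
r4 m[X1→φ1] = [36, 40]
r4 m[X1→φ4] = [192, 288]
r4 m[X3→φ2] = [6, 9]
r4 m[X3→φ3] = [48, 48]
r4 m[X15→φ3] = [1, 1]
r4 m[X9→φ1] = [54, 63]
r4 m[X9→φ2] = [288, 216]
r5 m[φ0→X10] = [432, 1728]
r5 m[φ0→X1] = [4, 8]
r5 m[φ1→X1] = [432, 324]
r5 m[φ1→X9] = [288, 216]
r5 m[φ2→X3] = [1728, 1728]
r5 m[φ2→X9] = [54, 63]
r5 m[φ3→X3] = [6, 9]
r5 m[φ3→X15] = [432, 288]
r5 m[φ4→X8] = [1536, 1728]
r5 m[φ4→X1] = [9, 5]
r5 m[X10→φ0] = [1, 1]
r5 m[X8→φ4] = [1, 1]
r5 m[X1→φ0] = [432, 180]
r5 m[X1→φ1] = [36, 40]
r5 m[X1→φ4] = [192, 288]
r5 m[X3→φ2] = [6, 9]
r5 m[X3→φ3] = [48, 48]
r5 m[X15→φ3] = [1, 1]
r5 m[X9→φ1] = [54, 63]
r5 m[X9→φ2] = [288, 216]
r6 m[φ0→X10] = [432, 1728]
r6 m[φ0→X1] = [4, 8]
r6 m[φ1→X1] = [432, 324]
r6 m[φ1→X9] = [288, 216]
r6 m[φ2→X3] = [1728, 1728]
r6 m[φ2→X9] = [54, 63]
r6 m[φ3→X3] = [6, 9]
r6 m[φ3→X15] = [432, 288]
r6 m[φ4→X8] = [1536, 1728]
r6 m[φ4→X1] = [9, 5]
r6 m[X10→φ0] = [1, 1]
r6 m[X8→φ4] = [1, 1]
r6 m[X1→φ0] = [3888, 1620]
r6 m[X1→φ1] = [36, 40]
r6 m[X1→φ4] = [1728, 2592]
r6 m[X3→φ2] = [6, 9]
r6 m[X3→φ3] = [1728, 1728]
r6 m[X15→φ3] = [1, 1]
r6 m[X9→φ1] = [54, 63]
r6 m[X9→φ2] = [288, 216]
r7 m[φ0→X10] = [3888, 15552]
r7 m[φ0→X1] = [4, 8]
r7 m[φ1→X1] = [432, 324]
r7 m[φ1→X9] = [288, 216]
r7 m[φ2→X3] = [1728, 1728]
r7 m[φ2→X9] = [54, 63]
r7 m[φ3→X3] = [6, 9]
r7 m[φ3→X15] = [15552, 10368]
r7 m[φ4→X8] = [13824, 15552]
r7 m[φ4→X1] = [9, 5]
r7 m[X10→φ0] = [1, 1]
r7 m[X8→φ4] = [1, 1]
r7 m[X1→φ0] = [3888, 1620]
r7 m[X1→φ1] = [36, 40]
r7 m[X1→φ4] = [1728, 2592]
r7 m[X3→φ2] = [6, 9]
r7 m[X3→φ3] = [1728, 1728]
r7 m[X15→φ3] = [1, 1]
r7 m[X9→φ1] = [54, 63]
r7 m[X9→φ2] = [288, 216]
r8 m[φ0→X10] = [3888, 15552]
r8 m[φ0→X1] = [4, 8]
r8 m[φ1→X1] = [432, 324]
r8 m[φ1→X9] = [288, 216]
r8 m[φ2→X3] = [1728, 1728]
r8 m[φ2→X9] = [54, 63]
r8 m[φ3→X3] = [6, 9]
r8 m[φ3→X15] = [15552, 10368]
r8 m[φ4→X8] = [13824, 15552]
r8 m[φ4→X1] = [9, 5]
r8 m[X10→φ0] = [1, 1]
r8 m[X8→φ4] = [1, 1]
r8 m[X1→φ0] = [3888, 1620]
r8 m[X1→φ1] = [36, 40]
r8 m[X1→φ4] = [1728, 2592]
r8 m[X3→φ2] = [6, 9]
r8 m[X3→φ3] = [1728, 1728]
r8 m[X15→φ3] = [1, 1]
r8 m[X9→φ1] = [54, 63]
r8 m[X9→φ2] = [288, 216]
fixed point reached at round 8
b[X8] = ⊗ incoming = [13824, 15552]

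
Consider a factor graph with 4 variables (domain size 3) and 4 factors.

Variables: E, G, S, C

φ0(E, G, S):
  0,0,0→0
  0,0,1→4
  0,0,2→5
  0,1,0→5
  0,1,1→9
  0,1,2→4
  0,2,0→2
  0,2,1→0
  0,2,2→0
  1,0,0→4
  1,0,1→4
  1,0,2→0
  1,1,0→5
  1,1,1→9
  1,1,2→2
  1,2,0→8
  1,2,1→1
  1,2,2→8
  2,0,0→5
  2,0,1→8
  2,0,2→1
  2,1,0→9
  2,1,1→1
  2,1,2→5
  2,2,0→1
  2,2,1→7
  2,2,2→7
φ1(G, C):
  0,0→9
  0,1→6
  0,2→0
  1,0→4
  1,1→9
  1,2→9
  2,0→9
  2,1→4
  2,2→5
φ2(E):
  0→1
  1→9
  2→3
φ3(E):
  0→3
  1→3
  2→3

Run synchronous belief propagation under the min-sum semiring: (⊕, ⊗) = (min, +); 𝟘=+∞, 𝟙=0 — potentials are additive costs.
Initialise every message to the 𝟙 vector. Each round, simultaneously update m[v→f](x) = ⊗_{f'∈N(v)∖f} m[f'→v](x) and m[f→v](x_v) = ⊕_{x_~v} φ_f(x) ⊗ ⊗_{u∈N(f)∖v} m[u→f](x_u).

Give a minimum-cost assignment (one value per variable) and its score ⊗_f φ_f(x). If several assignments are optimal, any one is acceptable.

init: all messages = 𝟙 over 3 values
r1 m[φ0→E] = [0, 0, 1]
r1 m[φ0→G] = [0, 1, 0]
r1 m[φ0→S] = [0, 0, 0]
r1 m[φ1→G] = [0, 4, 4]
r1 m[φ1→C] = [4, 4, 0]
r1 m[φ2→E] = [1, 9, 3]
r1 m[φ3→E] = [3, 3, 3]
r1 m[E→φ0] = [0, 0, 0]
r1 m[E→φ2] = [0, 0, 0]
r1 m[E→φ3] = [0, 0, 0]
r1 m[G→φ0] = [0, 0, 0]
r1 m[G→φ1] = [0, 0, 0]
r1 m[S→φ0] = [0, 0, 0]
r1 m[C→φ1] = [0, 0, 0]
r2 m[φ0→E] = [0, 0, 1]
r2 m[φ0→G] = [0, 1, 0]
r2 m[φ0→S] = [0, 0, 0]
r2 m[φ1→G] = [0, 4, 4]
r2 m[φ1→C] = [4, 4, 0]
r2 m[φ2→E] = [1, 9, 3]
r2 m[φ3→E] = [3, 3, 3]
r2 m[E→φ0] = [4, 12, 6]
r2 m[E→φ2] = [3, 3, 4]
r2 m[E→φ3] = [1, 9, 4]
r2 m[G→φ0] = [0, 4, 4]
r2 m[G→φ1] = [0, 1, 0]
r2 m[S→φ0] = [0, 0, 0]
r2 m[C→φ1] = [0, 0, 0]
r3 m[φ0→E] = [0, 0, 1]
r3 m[φ0→G] = [4, 7, 4]
r3 m[φ0→S] = [4, 8, 7]
r3 m[φ1→G] = [0, 4, 4]
r3 m[φ1→C] = [5, 4, 0]
r3 m[φ2→E] = [1, 9, 3]
r3 m[φ3→E] = [3, 3, 3]
r3 m[E→φ0] = [4, 12, 6]
r3 m[E→φ2] = [3, 3, 4]
r3 m[E→φ3] = [1, 9, 4]
r3 m[G→φ0] = [0, 4, 4]
r3 m[G→φ1] = [0, 1, 0]
r3 m[S→φ0] = [0, 0, 0]
r3 m[C→φ1] = [0, 0, 0]
r4 m[φ0→E] = [0, 0, 1]
r4 m[φ0→G] = [4, 7, 4]
r4 m[φ0→S] = [4, 8, 7]
r4 m[φ1→G] = [0, 4, 4]
r4 m[φ1→C] = [5, 4, 0]
r4 m[φ2→E] = [1, 9, 3]
r4 m[φ3→E] = [3, 3, 3]
r4 m[E→φ0] = [4, 12, 6]
r4 m[E→φ2] = [3, 3, 4]
r4 m[E→φ3] = [1, 9, 4]
r4 m[G→φ0] = [0, 4, 4]
r4 m[G→φ1] = [4, 7, 4]
r4 m[S→φ0] = [0, 0, 0]
r4 m[C→φ1] = [0, 0, 0]
r5 m[φ0→E] = [0, 0, 1]
r5 m[φ0→G] = [4, 7, 4]
r5 m[φ0→S] = [4, 8, 7]
r5 m[φ1→G] = [0, 4, 4]
r5 m[φ1→C] = [11, 8, 4]
r5 m[φ2→E] = [1, 9, 3]
r5 m[φ3→E] = [3, 3, 3]
r5 m[E→φ0] = [4, 12, 6]
r5 m[E→φ2] = [3, 3, 4]
r5 m[E→φ3] = [1, 9, 4]
r5 m[G→φ0] = [0, 4, 4]
r5 m[G→φ1] = [4, 7, 4]
r5 m[S→φ0] = [0, 0, 0]
r5 m[C→φ1] = [0, 0, 0]
r6 m[φ0→E] = [0, 0, 1]
r6 m[φ0→G] = [4, 7, 4]
r6 m[φ0→S] = [4, 8, 7]
r6 m[φ1→G] = [0, 4, 4]
r6 m[φ1→C] = [11, 8, 4]
r6 m[φ2→E] = [1, 9, 3]
r6 m[φ3→E] = [3, 3, 3]
r6 m[E→φ0] = [4, 12, 6]
r6 m[E→φ2] = [3, 3, 4]
r6 m[E→φ3] = [1, 9, 4]
r6 m[G→φ0] = [0, 4, 4]
r6 m[G→φ1] = [4, 7, 4]
r6 m[S→φ0] = [0, 0, 0]
r6 m[C→φ1] = [0, 0, 0]
fixed point reached at round 6
traceback from E: (E=0, G=0, S=0, C=2), score=4

assignment: (E=0, G=0, S=0, C=2); score = 4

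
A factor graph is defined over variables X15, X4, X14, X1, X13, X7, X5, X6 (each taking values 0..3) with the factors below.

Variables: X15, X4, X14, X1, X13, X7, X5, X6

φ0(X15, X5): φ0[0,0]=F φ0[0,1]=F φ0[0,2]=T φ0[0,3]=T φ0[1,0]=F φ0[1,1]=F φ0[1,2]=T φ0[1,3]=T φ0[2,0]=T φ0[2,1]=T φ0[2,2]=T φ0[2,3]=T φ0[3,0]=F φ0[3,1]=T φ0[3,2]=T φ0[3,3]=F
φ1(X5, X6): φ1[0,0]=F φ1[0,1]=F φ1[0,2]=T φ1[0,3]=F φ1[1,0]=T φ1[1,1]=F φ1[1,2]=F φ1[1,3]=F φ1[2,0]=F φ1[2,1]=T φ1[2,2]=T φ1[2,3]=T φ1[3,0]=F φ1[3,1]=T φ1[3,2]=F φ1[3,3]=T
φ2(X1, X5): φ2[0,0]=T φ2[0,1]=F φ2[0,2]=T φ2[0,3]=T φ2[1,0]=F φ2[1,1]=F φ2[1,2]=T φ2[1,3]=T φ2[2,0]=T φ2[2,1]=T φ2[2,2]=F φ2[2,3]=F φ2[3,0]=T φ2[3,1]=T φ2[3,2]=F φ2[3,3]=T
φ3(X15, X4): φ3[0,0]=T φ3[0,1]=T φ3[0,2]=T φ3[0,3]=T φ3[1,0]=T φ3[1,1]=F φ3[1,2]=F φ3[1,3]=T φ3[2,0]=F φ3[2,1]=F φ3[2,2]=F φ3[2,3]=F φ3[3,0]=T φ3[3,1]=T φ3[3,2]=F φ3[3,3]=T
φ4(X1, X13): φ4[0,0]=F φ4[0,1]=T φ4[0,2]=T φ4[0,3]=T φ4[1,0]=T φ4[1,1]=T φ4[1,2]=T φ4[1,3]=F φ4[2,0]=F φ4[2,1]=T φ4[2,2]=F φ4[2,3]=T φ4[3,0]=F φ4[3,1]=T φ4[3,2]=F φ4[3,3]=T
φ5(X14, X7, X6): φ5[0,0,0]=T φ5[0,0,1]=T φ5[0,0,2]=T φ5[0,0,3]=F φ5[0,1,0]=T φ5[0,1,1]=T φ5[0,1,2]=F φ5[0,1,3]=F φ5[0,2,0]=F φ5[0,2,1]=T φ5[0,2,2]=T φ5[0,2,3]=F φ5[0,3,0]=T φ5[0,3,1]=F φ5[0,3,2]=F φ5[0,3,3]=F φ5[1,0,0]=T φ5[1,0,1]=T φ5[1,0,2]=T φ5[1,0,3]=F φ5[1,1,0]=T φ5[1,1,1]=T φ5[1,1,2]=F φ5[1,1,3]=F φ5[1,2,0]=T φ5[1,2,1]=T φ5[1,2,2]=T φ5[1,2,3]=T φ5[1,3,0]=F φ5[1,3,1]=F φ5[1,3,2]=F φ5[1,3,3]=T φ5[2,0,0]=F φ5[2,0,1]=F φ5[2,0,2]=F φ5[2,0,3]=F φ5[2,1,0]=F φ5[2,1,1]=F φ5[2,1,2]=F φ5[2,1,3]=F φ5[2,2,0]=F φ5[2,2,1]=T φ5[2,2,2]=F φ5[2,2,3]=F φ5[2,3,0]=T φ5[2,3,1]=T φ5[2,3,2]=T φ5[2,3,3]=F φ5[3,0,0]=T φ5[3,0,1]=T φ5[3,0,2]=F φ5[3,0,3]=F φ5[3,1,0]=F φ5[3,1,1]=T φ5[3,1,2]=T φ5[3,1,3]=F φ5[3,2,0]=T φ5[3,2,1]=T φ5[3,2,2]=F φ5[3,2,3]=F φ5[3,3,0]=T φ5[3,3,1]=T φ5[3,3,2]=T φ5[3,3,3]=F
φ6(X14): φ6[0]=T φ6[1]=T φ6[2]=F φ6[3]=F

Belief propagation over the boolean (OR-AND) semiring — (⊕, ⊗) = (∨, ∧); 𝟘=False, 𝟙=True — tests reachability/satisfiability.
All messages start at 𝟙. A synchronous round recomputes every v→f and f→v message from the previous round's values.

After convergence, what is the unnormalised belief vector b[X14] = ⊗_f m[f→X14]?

init: all messages = 𝟙 over 4 values
r1 m[φ0→X15] = [T, T, T, T]
r1 m[φ0→X5] = [T, T, T, T]
r1 m[φ1→X5] = [T, T, T, T]
r1 m[φ1→X6] = [T, T, T, T]
r1 m[φ2→X1] = [T, T, T, T]
r1 m[φ2→X5] = [T, T, T, T]
r1 m[φ3→X15] = [T, T, F, T]
r1 m[φ3→X4] = [T, T, T, T]
r1 m[φ4→X1] = [T, T, T, T]
r1 m[φ4→X13] = [T, T, T, T]
r1 m[φ5→X14] = [T, T, T, T]
r1 m[φ5→X7] = [T, T, T, T]
r1 m[φ5→X6] = [T, T, T, T]
r1 m[φ6→X14] = [T, T, F, F]
r1 m[X15→φ0] = [T, T, T, T]
r1 m[X15→φ3] = [T, T, T, T]
r1 m[X4→φ3] = [T, T, T, T]
r1 m[X14→φ5] = [T, T, T, T]
r1 m[X14→φ6] = [T, T, T, T]
r1 m[X1→φ2] = [T, T, T, T]
r1 m[X1→φ4] = [T, T, T, T]
r1 m[X13→φ4] = [T, T, T, T]
r1 m[X7→φ5] = [T, T, T, T]
r1 m[X5→φ0] = [T, T, T, T]
r1 m[X5→φ1] = [T, T, T, T]
r1 m[X5→φ2] = [T, T, T, T]
r1 m[X6→φ1] = [T, T, T, T]
r1 m[X6→φ5] = [T, T, T, T]
r2 m[φ0→X15] = [T, T, T, T]
r2 m[φ0→X5] = [T, T, T, T]
r2 m[φ1→X5] = [T, T, T, T]
r2 m[φ1→X6] = [T, T, T, T]
r2 m[φ2→X1] = [T, T, T, T]
r2 m[φ2→X5] = [T, T, T, T]
r2 m[φ3→X15] = [T, T, F, T]
r2 m[φ3→X4] = [T, T, T, T]
r2 m[φ4→X1] = [T, T, T, T]
r2 m[φ4→X13] = [T, T, T, T]
r2 m[φ5→X14] = [T, T, T, T]
r2 m[φ5→X7] = [T, T, T, T]
r2 m[φ5→X6] = [T, T, T, T]
r2 m[φ6→X14] = [T, T, F, F]
r2 m[X15→φ0] = [T, T, F, T]
r2 m[X15→φ3] = [T, T, T, T]
r2 m[X4→φ3] = [T, T, T, T]
r2 m[X14→φ5] = [T, T, F, F]
r2 m[X14→φ6] = [T, T, T, T]
r2 m[X1→φ2] = [T, T, T, T]
r2 m[X1→φ4] = [T, T, T, T]
r2 m[X13→φ4] = [T, T, T, T]
r2 m[X7→φ5] = [T, T, T, T]
r2 m[X5→φ0] = [T, T, T, T]
r2 m[X5→φ1] = [T, T, T, T]
r2 m[X5→φ2] = [T, T, T, T]
r2 m[X6→φ1] = [T, T, T, T]
r2 m[X6→φ5] = [T, T, T, T]
r3 m[φ0→X15] = [T, T, T, T]
r3 m[φ0→X5] = [F, T, T, T]
r3 m[φ1→X5] = [T, T, T, T]
r3 m[φ1→X6] = [T, T, T, T]
r3 m[φ2→X1] = [T, T, T, T]
r3 m[φ2→X5] = [T, T, T, T]
r3 m[φ3→X15] = [T, T, F, T]
r3 m[φ3→X4] = [T, T, T, T]
r3 m[φ4→X1] = [T, T, T, T]
r3 m[φ4→X13] = [T, T, T, T]
r3 m[φ5→X14] = [T, T, T, T]
r3 m[φ5→X7] = [T, T, T, T]
r3 m[φ5→X6] = [T, T, T, T]
r3 m[φ6→X14] = [T, T, F, F]
r3 m[X15→φ0] = [T, T, F, T]
r3 m[X15→φ3] = [T, T, T, T]
r3 m[X4→φ3] = [T, T, T, T]
r3 m[X14→φ5] = [T, T, F, F]
r3 m[X14→φ6] = [T, T, T, T]
r3 m[X1→φ2] = [T, T, T, T]
r3 m[X1→φ4] = [T, T, T, T]
r3 m[X13→φ4] = [T, T, T, T]
r3 m[X7→φ5] = [T, T, T, T]
r3 m[X5→φ0] = [T, T, T, T]
r3 m[X5→φ1] = [T, T, T, T]
r3 m[X5→φ2] = [T, T, T, T]
r3 m[X6→φ1] = [T, T, T, T]
r3 m[X6→φ5] = [T, T, T, T]
r4 m[φ0→X15] = [T, T, T, T]
r4 m[φ0→X5] = [F, T, T, T]
r4 m[φ1→X5] = [T, T, T, T]
r4 m[φ1→X6] = [T, T, T, T]
r4 m[φ2→X1] = [T, T, T, T]
r4 m[φ2→X5] = [T, T, T, T]
r4 m[φ3→X15] = [T, T, F, T]
r4 m[φ3→X4] = [T, T, T, T]
r4 m[φ4→X1] = [T, T, T, T]
r4 m[φ4→X13] = [T, T, T, T]
r4 m[φ5→X14] = [T, T, T, T]
r4 m[φ5→X7] = [T, T, T, T]
r4 m[φ5→X6] = [T, T, T, T]
r4 m[φ6→X14] = [T, T, F, F]
r4 m[X15→φ0] = [T, T, F, T]
r4 m[X15→φ3] = [T, T, T, T]
r4 m[X4→φ3] = [T, T, T, T]
r4 m[X14→φ5] = [T, T, F, F]
r4 m[X14→φ6] = [T, T, T, T]
r4 m[X1→φ2] = [T, T, T, T]
r4 m[X1→φ4] = [T, T, T, T]
r4 m[X13→φ4] = [T, T, T, T]
r4 m[X7→φ5] = [T, T, T, T]
r4 m[X5→φ0] = [T, T, T, T]
r4 m[X5→φ1] = [F, T, T, T]
r4 m[X5→φ2] = [F, T, T, T]
r4 m[X6→φ1] = [T, T, T, T]
r4 m[X6→φ5] = [T, T, T, T]
r5 m[φ0→X15] = [T, T, T, T]
r5 m[φ0→X5] = [F, T, T, T]
r5 m[φ1→X5] = [T, T, T, T]
r5 m[φ1→X6] = [T, T, T, T]
r5 m[φ2→X1] = [T, T, T, T]
r5 m[φ2→X5] = [T, T, T, T]
r5 m[φ3→X15] = [T, T, F, T]
r5 m[φ3→X4] = [T, T, T, T]
r5 m[φ4→X1] = [T, T, T, T]
r5 m[φ4→X13] = [T, T, T, T]
r5 m[φ5→X14] = [T, T, T, T]
r5 m[φ5→X7] = [T, T, T, T]
r5 m[φ5→X6] = [T, T, T, T]
r5 m[φ6→X14] = [T, T, F, F]
r5 m[X15→φ0] = [T, T, F, T]
r5 m[X15→φ3] = [T, T, T, T]
r5 m[X4→φ3] = [T, T, T, T]
r5 m[X14→φ5] = [T, T, F, F]
r5 m[X14→φ6] = [T, T, T, T]
r5 m[X1→φ2] = [T, T, T, T]
r5 m[X1→φ4] = [T, T, T, T]
r5 m[X13→φ4] = [T, T, T, T]
r5 m[X7→φ5] = [T, T, T, T]
r5 m[X5→φ0] = [T, T, T, T]
r5 m[X5→φ1] = [F, T, T, T]
r5 m[X5→φ2] = [F, T, T, T]
r5 m[X6→φ1] = [T, T, T, T]
r5 m[X6→φ5] = [T, T, T, T]
fixed point reached at round 5
b[X14] = ⊗ incoming = [T, T, F, F]

b[X14] = [T, T, F, F]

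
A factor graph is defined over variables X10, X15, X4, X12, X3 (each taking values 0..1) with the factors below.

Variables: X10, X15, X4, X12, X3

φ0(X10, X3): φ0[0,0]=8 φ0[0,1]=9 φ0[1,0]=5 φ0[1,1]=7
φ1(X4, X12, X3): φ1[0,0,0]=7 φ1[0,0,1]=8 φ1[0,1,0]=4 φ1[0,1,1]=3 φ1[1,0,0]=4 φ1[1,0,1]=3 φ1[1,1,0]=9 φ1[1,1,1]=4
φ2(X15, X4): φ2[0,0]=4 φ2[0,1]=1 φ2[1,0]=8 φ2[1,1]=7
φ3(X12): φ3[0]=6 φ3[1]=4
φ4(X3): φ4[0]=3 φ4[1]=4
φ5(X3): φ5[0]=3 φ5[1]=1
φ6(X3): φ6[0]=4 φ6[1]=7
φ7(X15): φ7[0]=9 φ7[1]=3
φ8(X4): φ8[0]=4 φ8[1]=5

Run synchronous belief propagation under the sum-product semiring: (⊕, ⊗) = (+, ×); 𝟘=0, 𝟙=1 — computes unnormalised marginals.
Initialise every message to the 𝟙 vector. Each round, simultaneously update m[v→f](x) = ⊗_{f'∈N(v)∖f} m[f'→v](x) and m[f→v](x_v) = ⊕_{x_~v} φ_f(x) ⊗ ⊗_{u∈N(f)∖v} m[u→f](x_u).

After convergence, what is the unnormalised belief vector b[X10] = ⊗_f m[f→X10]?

init: all messages = 𝟙 over 2 values
r1 m[φ0→X10] = [17, 12]
r1 m[φ0→X3] = [13, 16]
r1 m[φ1→X4] = [22, 20]
r1 m[φ1→X12] = [22, 20]
r1 m[φ1→X3] = [24, 18]
r1 m[φ2→X15] = [5, 15]
r1 m[φ2→X4] = [12, 8]
r1 m[φ3→X12] = [6, 4]
r1 m[φ4→X3] = [3, 4]
r1 m[φ5→X3] = [3, 1]
r1 m[φ6→X3] = [4, 7]
r1 m[φ7→X15] = [9, 3]
r1 m[φ8→X4] = [4, 5]
r1 m[X10→φ0] = [1, 1]
r1 m[X15→φ2] = [1, 1]
r1 m[X15→φ7] = [1, 1]
r1 m[X4→φ1] = [1, 1]
r1 m[X4→φ2] = [1, 1]
r1 m[X4→φ8] = [1, 1]
r1 m[X12→φ1] = [1, 1]
r1 m[X12→φ3] = [1, 1]
r1 m[X3→φ0] = [1, 1]
r1 m[X3→φ1] = [1, 1]
r1 m[X3→φ4] = [1, 1]
r1 m[X3→φ5] = [1, 1]
r1 m[X3→φ6] = [1, 1]
r2 m[φ0→X10] = [17, 12]
r2 m[φ0→X3] = [13, 16]
r2 m[φ1→X4] = [22, 20]
r2 m[φ1→X12] = [22, 20]
r2 m[φ1→X3] = [24, 18]
r2 m[φ2→X15] = [5, 15]
r2 m[φ2→X4] = [12, 8]
r2 m[φ3→X12] = [6, 4]
r2 m[φ4→X3] = [3, 4]
r2 m[φ5→X3] = [3, 1]
r2 m[φ6→X3] = [4, 7]
r2 m[φ7→X15] = [9, 3]
r2 m[φ8→X4] = [4, 5]
r2 m[X10→φ0] = [1, 1]
r2 m[X15→φ2] = [9, 3]
r2 m[X15→φ7] = [5, 15]
r2 m[X4→φ1] = [48, 40]
r2 m[X4→φ2] = [88, 100]
r2 m[X4→φ8] = [264, 160]
r2 m[X12→φ1] = [6, 4]
r2 m[X12→φ3] = [22, 20]
r2 m[X3→φ0] = [864, 504]
r2 m[X3→φ1] = [468, 448]
r2 m[X3→φ4] = [3744, 2016]
r2 m[X3→φ5] = [3744, 8064]
r2 m[X3→φ6] = [2808, 1152]
r3 m[φ0→X10] = [11448, 7848]
r3 m[φ0→X3] = [13, 16]
r3 m[φ1→X4] = [54024, 43312]
r3 m[φ1→X12] = [457920, 394528]
r3 m[φ1→X3] = [5184, 4240]
r3 m[φ2→X15] = [452, 1404]
r3 m[φ2→X4] = [60, 30]
r3 m[φ3→X12] = [6, 4]
r3 m[φ4→X3] = [3, 4]
r3 m[φ5→X3] = [3, 1]
r3 m[φ6→X3] = [4, 7]
r3 m[φ7→X15] = [9, 3]
r3 m[φ8→X4] = [4, 5]
r3 m[X10→φ0] = [1, 1]
r3 m[X15→φ2] = [9, 3]
r3 m[X15→φ7] = [5, 15]
r3 m[X4→φ1] = [48, 40]
r3 m[X4→φ2] = [88, 100]
r3 m[X4→φ8] = [264, 160]
r3 m[X12→φ1] = [6, 4]
r3 m[X12→φ3] = [22, 20]
r3 m[X3→φ0] = [864, 504]
r3 m[X3→φ1] = [468, 448]
r3 m[X3→φ4] = [3744, 2016]
r3 m[X3→φ5] = [3744, 8064]
r3 m[X3→φ6] = [2808, 1152]
r4 m[φ0→X10] = [11448, 7848]
r4 m[φ0→X3] = [13, 16]
r4 m[φ1→X4] = [54024, 43312]
r4 m[φ1→X12] = [457920, 394528]
r4 m[φ1→X3] = [5184, 4240]
r4 m[φ2→X15] = [452, 1404]
r4 m[φ2→X4] = [60, 30]
r4 m[φ3→X12] = [6, 4]
r4 m[φ4→X3] = [3, 4]
r4 m[φ5→X3] = [3, 1]
r4 m[φ6→X3] = [4, 7]
r4 m[φ7→X15] = [9, 3]
r4 m[φ8→X4] = [4, 5]
r4 m[X10→φ0] = [1, 1]
r4 m[X15→φ2] = [9, 3]
r4 m[X15→φ7] = [452, 1404]
r4 m[X4→φ1] = [240, 150]
r4 m[X4→φ2] = [216096, 216560]
r4 m[X4→φ8] = [3241440, 1299360]
r4 m[X12→φ1] = [6, 4]
r4 m[X12→φ3] = [457920, 394528]
r4 m[X3→φ0] = [186624, 118720]
r4 m[X3→φ1] = [468, 448]
r4 m[X3→φ4] = [808704, 474880]
r4 m[X3→φ5] = [808704, 1899520]
r4 m[X3→φ6] = [606528, 271360]
r5 m[φ0→X10] = [2561472, 1764160]
r5 m[φ0→X3] = [13, 16]
r5 m[φ1→X4] = [54024, 43312]
r5 m[φ1→X12] = [2128800, 1672440]
r5 m[φ1→X3] = [22920, 19500]
r5 m[φ2→X15] = [1080944, 3244688]
r5 m[φ2→X4] = [60, 30]
r5 m[φ3→X12] = [6, 4]
r5 m[φ4→X3] = [3, 4]
r5 m[φ5→X3] = [3, 1]
r5 m[φ6→X3] = [4, 7]
r5 m[φ7→X15] = [9, 3]
r5 m[φ8→X4] = [4, 5]
r5 m[X10→φ0] = [1, 1]
r5 m[X15→φ2] = [9, 3]
r5 m[X15→φ7] = [452, 1404]
r5 m[X4→φ1] = [240, 150]
r5 m[X4→φ2] = [216096, 216560]
r5 m[X4→φ8] = [3241440, 1299360]
r5 m[X12→φ1] = [6, 4]
r5 m[X12→φ3] = [457920, 394528]
r5 m[X3→φ0] = [186624, 118720]
r5 m[X3→φ1] = [468, 448]
r5 m[X3→φ4] = [808704, 474880]
r5 m[X3→φ5] = [808704, 1899520]
r5 m[X3→φ6] = [606528, 271360]
r6 m[φ0→X10] = [2561472, 1764160]
r6 m[φ0→X3] = [13, 16]
r6 m[φ1→X4] = [54024, 43312]
r6 m[φ1→X12] = [2128800, 1672440]
r6 m[φ1→X3] = [22920, 19500]
r6 m[φ2→X15] = [1080944, 3244688]
r6 m[φ2→X4] = [60, 30]
r6 m[φ3→X12] = [6, 4]
r6 m[φ4→X3] = [3, 4]
r6 m[φ5→X3] = [3, 1]
r6 m[φ6→X3] = [4, 7]
r6 m[φ7→X15] = [9, 3]
r6 m[φ8→X4] = [4, 5]
r6 m[X10→φ0] = [1, 1]
r6 m[X15→φ2] = [9, 3]
r6 m[X15→φ7] = [1080944, 3244688]
r6 m[X4→φ1] = [240, 150]
r6 m[X4→φ2] = [216096, 216560]
r6 m[X4→φ8] = [3241440, 1299360]
r6 m[X12→φ1] = [6, 4]
r6 m[X12→φ3] = [2128800, 1672440]
r6 m[X3→φ0] = [825120, 546000]
r6 m[X3→φ1] = [468, 448]
r6 m[X3→φ4] = [3575520, 2184000]
r6 m[X3→φ5] = [3575520, 8736000]
r6 m[X3→φ6] = [2681640, 1248000]
r7 m[φ0→X10] = [11514960, 7947600]
r7 m[φ0→X3] = [13, 16]
r7 m[φ1→X4] = [54024, 43312]
r7 m[φ1→X12] = [2128800, 1672440]
r7 m[φ1→X3] = [22920, 19500]
r7 m[φ2→X15] = [1080944, 3244688]
r7 m[φ2→X4] = [60, 30]
r7 m[φ3→X12] = [6, 4]
r7 m[φ4→X3] = [3, 4]
r7 m[φ5→X3] = [3, 1]
r7 m[φ6→X3] = [4, 7]
r7 m[φ7→X15] = [9, 3]
r7 m[φ8→X4] = [4, 5]
r7 m[X10→φ0] = [1, 1]
r7 m[X15→φ2] = [9, 3]
r7 m[X15→φ7] = [1080944, 3244688]
r7 m[X4→φ1] = [240, 150]
r7 m[X4→φ2] = [216096, 216560]
r7 m[X4→φ8] = [3241440, 1299360]
r7 m[X12→φ1] = [6, 4]
r7 m[X12→φ3] = [2128800, 1672440]
r7 m[X3→φ0] = [825120, 546000]
r7 m[X3→φ1] = [468, 448]
r7 m[X3→φ4] = [3575520, 2184000]
r7 m[X3→φ5] = [3575520, 8736000]
r7 m[X3→φ6] = [2681640, 1248000]
r8 m[φ0→X10] = [11514960, 7947600]
r8 m[φ0→X3] = [13, 16]
r8 m[φ1→X4] = [54024, 43312]
r8 m[φ1→X12] = [2128800, 1672440]
r8 m[φ1→X3] = [22920, 19500]
r8 m[φ2→X15] = [1080944, 3244688]
r8 m[φ2→X4] = [60, 30]
r8 m[φ3→X12] = [6, 4]
r8 m[φ4→X3] = [3, 4]
r8 m[φ5→X3] = [3, 1]
r8 m[φ6→X3] = [4, 7]
r8 m[φ7→X15] = [9, 3]
r8 m[φ8→X4] = [4, 5]
r8 m[X10→φ0] = [1, 1]
r8 m[X15→φ2] = [9, 3]
r8 m[X15→φ7] = [1080944, 3244688]
r8 m[X4→φ1] = [240, 150]
r8 m[X4→φ2] = [216096, 216560]
r8 m[X4→φ8] = [3241440, 1299360]
r8 m[X12→φ1] = [6, 4]
r8 m[X12→φ3] = [2128800, 1672440]
r8 m[X3→φ0] = [825120, 546000]
r8 m[X3→φ1] = [468, 448]
r8 m[X3→φ4] = [3575520, 2184000]
r8 m[X3→φ5] = [3575520, 8736000]
r8 m[X3→φ6] = [2681640, 1248000]
fixed point reached at round 8
b[X10] = ⊗ incoming = [11514960, 7947600]

b[X10] = [11514960, 7947600]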